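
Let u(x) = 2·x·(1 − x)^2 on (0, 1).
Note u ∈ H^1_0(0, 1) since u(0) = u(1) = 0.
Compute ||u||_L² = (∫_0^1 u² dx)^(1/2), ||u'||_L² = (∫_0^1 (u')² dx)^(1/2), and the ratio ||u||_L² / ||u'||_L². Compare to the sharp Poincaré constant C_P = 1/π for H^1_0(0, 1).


||u||_L² / ||u'||_L² = sqrt(14)/14 < C_P = 1/π.

u(x) = 2·x·(1 − x)^2, so u'(x) = 2*(x - 1)*(3*x - 1).
u(x) = 2·x·(1 − x)^2 vanishes at x = 0 and x = 1, so u ∈ H^1_0(0, 1). Differentiate via the product rule and integrate the resulting polynomials term by term.
  ∫_0^1 u² dx = ∫_0^1 (4*x^6 - 16*x^5 + 24*x^4 - 16*x^3 + 4*x^2) dx. Term by term:
    ∫_0^1 4*x^6 dx = 4/7;  ∫_0^1 -16*x^5 dx = -8/3;  ∫_0^1 24*x^4 dx = 24/5;
    ∫_0^1 -16*x^3 dx = -4;  ∫_0^1 4*x^2 dx = 4/3.
  Sum: 4/7 − 8/3 + 24/5 − 4 + 4/3 = 4/105.
  ∫_0^1 (u')² dx = ∫_0^1 (36*x^4 - 96*x^3 + 88*x^2 - 32*x + 4) dx. Term by term:
    ∫_0^1 36*x^4 dx = 36/5;  ∫_0^1 -96*x^3 dx = -24;  ∫_0^1 88*x^2 dx = 88/3;
    ∫_0^1 -32*x dx = -16;  ∫_0^1 4 dx = 4.
  Sum: 36/5 − 24 + 88/3 − 16 + 4 = 8/15.
∫_0^1 u² dx = 4/105, so ||u||_L² = 2*sqrt(105)/105.
∫_0^1 (u')² dx = 8/15, so ||u'||_L² = 2*sqrt(30)/15.
Ratio ||u||_L² / ||u'||_L² = sqrt(14)/14.
Sharp Poincaré constant on H^1_0(0, 1) is C_P = L/π = 1/π, achieved by sin(π·x).
A polynomial bump cannot attain the sharp Poincaré constant (only the first sine eigenfunction does), so the ratio is strictly less than C_P, consistent with ||u||_L² ≤ C_P ||u'||_L².


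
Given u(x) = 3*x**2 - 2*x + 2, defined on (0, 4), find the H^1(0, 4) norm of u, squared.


||u||_{H^1}^2 = 29408/15

The H^1 norm (squared) on an interval (0, L) is
  ||u||_{H^1}^2 = ∫_0^L u(x)^2 dx + ∫_0^L u'(x)^2 dx.
Compute u'(x) = 6*x - 2.
Then u(x)^2 = 9*x**4 - 12*x**3 + 16*x**2 - 8*x + 4 and u'(x)^2 = 36*x**2 - 24*x + 4.
Integrate each monomial from 0 to 4 using ∫_0^4 c·x^n dx = c·4^(n+1)/(n+1):
  ∫_0^4 u(x)^2 dx = ∫_0^4 (9*x^4 - 12*x^3 + 16*x^2 - 8*x + 4) dx. Term by term:
    ∫_0^4 9*x^4 dx = 9216/5;  ∫_0^4 -12*x^3 dx = -768;  ∫_0^4 16*x^2 dx = 1024/3;
    ∫_0^4 -8*x dx = -64;  ∫_0^4 4 dx = 16.
  Sum: 9216/5 − 768 + 1024/3 − 64 + 16 = 20528/15.
  ∫_0^4 u'(x)^2 dx = ∫_0^4 (36*x^2 - 24*x + 4) dx. Term by term:
    ∫_0^4 36*x^2 dx = 768;  ∫_0^4 -24*x dx = -192;  ∫_0^4 4 dx = 16.
  Sum: 768 − 192 + 16 = 592.
Adding: ||u||_{H^1}^2 = 20528/15 + 592 = 29408/15.


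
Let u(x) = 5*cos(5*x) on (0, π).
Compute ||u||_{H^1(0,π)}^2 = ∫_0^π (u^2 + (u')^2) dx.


||u||_{H^1(0,π)}^2 = 325*π

u'(x) = -25*sin(5*x).
Expand u² and (u')² and integrate term by term on (0, π), using: for integers n ≥ 1, ∫_0^π sin²(nx) dx = ∫_0^π cos²(nx) dx = π/2; for n ≠ n', ∫_0^π sin(nx)sin(n'x) dx = ∫_0^π cos(nx)cos(n'x) dx = 0; and by product-to-sum, ∫_0^π sin(nx)cos(n'x) dx = ½∫_0^π [sin((n+n')x) + sin((n−n')x)] dx, which is 0 when n+n' is even and 2n/(n²−n'²) when n+n' is odd (it need not vanish on (0, π)).
  u² squared terms: (5)²·∫cos(5x)² dx = 25·π/2 = 25*π/2.
  So ∫_0^π u² dx = 25*π/2.
  (u')² squared terms: (-25)²·∫sin(5x)² dx = 625·π/2 = 625*π/2.
  So ∫_0^π (u')² dx = 625*π/2.
||u||_{H^1}^2 = (25*π/2) + (625*π/2) = 325*π.


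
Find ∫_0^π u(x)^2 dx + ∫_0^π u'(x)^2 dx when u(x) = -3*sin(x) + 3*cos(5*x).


||u||_{H^1(0,π)}^2 = 126*π

u'(x) = -15*sin(5*x) - 3*cos(x).
Expand u² and (u')² and integrate term by term on (0, π), using: for integers n ≥ 1, ∫_0^π sin²(nx) dx = ∫_0^π cos²(nx) dx = π/2; for n ≠ n', ∫_0^π sin(nx)sin(n'x) dx = ∫_0^π cos(nx)cos(n'x) dx = 0; and by product-to-sum, ∫_0^π sin(nx)cos(n'x) dx = ½∫_0^π [sin((n+n')x) + sin((n−n')x)] dx, which is 0 when n+n' is even and 2n/(n²−n'²) when n+n' is odd (it need not vanish on (0, π)).
  u² squared terms: (-3)²·∫sin(x)² dx = 9·π/2 = 9*π/2;  (3)²·∫cos(5x)² dx = 9·π/2 = 9*π/2.
  u² cross terms: 2·(-3)·(3)·∫sin(x)·cos(5x) dx = -18·(0) = 0.
  So ∫_0^π u² dx = 9*π/2 + 9*π/2 + 0 = 9*π.
  (u')² squared terms: (-15)²·∫sin(5x)² dx = 225·π/2 = 225*π/2;  (-3)²·∫cos(x)² dx = 9·π/2 = 9*π/2.
  (u')² cross terms: 2·(-15)·(-3)·∫sin(5x)·cos(x) dx = 90·(0) = 0.
  So ∫_0^π (u')² dx = 225*π/2 + 9*π/2 + 0 = 117*π.
||u||_{H^1}^2 = (9*π) + (117*π) = 126*π.


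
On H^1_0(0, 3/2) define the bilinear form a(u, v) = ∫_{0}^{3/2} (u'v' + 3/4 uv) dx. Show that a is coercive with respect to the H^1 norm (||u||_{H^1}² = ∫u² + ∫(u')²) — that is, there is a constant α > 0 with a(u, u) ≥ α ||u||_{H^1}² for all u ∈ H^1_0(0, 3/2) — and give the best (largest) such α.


α = (27 + 16*π^2)/(4*(9 + 4*π^2))

Coercivity of a(·,·) on H^1_0(0, 3/2) means a(u, u) ≥ α ||u||_{H^1}² for every u ∈ H^1_0.
The interval has length L = 3/2, and Poincaré/coercivity depend only on L. Here a(u, u) = ∫(u')² + (3/4)·∫u².
Here 0 < c = 3/4 < 1. The condition a(u,u) ≥ α||u||_{H^1}² reads (1−α)∫(u')² ≥ (α−c)∫u². Any admissible α is ≤ 1 (rapidly oscillating u have ∫u²/∫(u')² → 0), and α = 1 would force 0 ≥ (1−c)∫u², impossible since c < 1; so 1−α > 0. By the sharp Poincaré inequality on H^1_0 of an interval of length L, ∫(u')² ≥ (π/L)²∫u² with equality for the first sine mode sin(π(x−x₀)/L) (x₀ the left endpoint), so the inequality holds for all u iff (1−α)(π/L)² ≥ α − c, i.e. α ≤ ((π/L)² + c)/((π/L)² + 1) = (1 + c(L/π)²)/(1 + (L/π)²). With (π/L)² = 4*π^2/9 and c = 3/4, the largest admissible constant is α = ((π/L)² + c)/((π/L)² + 1).
Simplifying, α = (27 + 16*π^2)/(4*(9 + 4*π^2)).


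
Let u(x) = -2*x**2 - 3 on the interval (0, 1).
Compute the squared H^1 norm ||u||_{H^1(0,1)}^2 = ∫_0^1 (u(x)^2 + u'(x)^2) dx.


||u||_{H^1}^2 = 287/15

The H^1 norm (squared) on an interval (0, L) is
  ||u||_{H^1}^2 = ∫_0^L u(x)^2 dx + ∫_0^L u'(x)^2 dx.
Compute u'(x) = -4*x.
Then u(x)^2 = 4*x**4 + 12*x**2 + 9 and u'(x)^2 = 16*x**2.
Integrate each monomial from 0 to 1 using ∫_0^1 c·x^n dx = c·1^(n+1)/(n+1):
  ∫_0^1 u(x)^2 dx = ∫_0^1 (4*x^4 + 12*x^2 + 9) dx. Term by term:
    ∫_0^1 4*x^4 dx = 4/5;  ∫_0^1 12*x^2 dx = 4;  ∫_0^1 9 dx = 9.
  Sum: 4/5 + 4 + 9 = 69/5.
  ∫_0^1 u'(x)^2 dx = ∫_0^1 (16*x^2) dx. Term by term:
    ∫_0^1 16*x^2 dx = 16/3.
Adding: ||u||_{H^1}^2 = 69/5 + 16/3 = 287/15.


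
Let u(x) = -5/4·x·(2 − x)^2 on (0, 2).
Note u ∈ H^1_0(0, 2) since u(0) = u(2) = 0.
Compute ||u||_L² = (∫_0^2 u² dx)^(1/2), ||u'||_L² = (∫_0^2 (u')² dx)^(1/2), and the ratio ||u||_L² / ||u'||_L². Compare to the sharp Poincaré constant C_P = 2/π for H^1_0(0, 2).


||u||_L² / ||u'||_L² = sqrt(14)/7 < C_P = 2/π.

u(x) = -5/4·x·(2 − x)^2, so u'(x) = -15*x^2/4 + 10*x - 5.
u(x) = -5/4·x·(2 − x)^2 vanishes at x = 0 and x = 2, so u ∈ H^1_0(0, 2). Differentiate via the product rule and integrate the resulting polynomials term by term.
  ∫_0^2 u² dx = ∫_0^2 (25*x^6/16 - 25*x^5/2 + 75*x^4/2 - 50*x^3 + 25*x^2) dx. Term by term:
    ∫_0^2 25*x^6/16 dx = 200/7;  ∫_0^2 -25*x^5/2 dx = -400/3;  ∫_0^2 75*x^4/2 dx = 240;
    ∫_0^2 -50*x^3 dx = -200;  ∫_0^2 25*x^2 dx = 200/3.
  Sum: 200/7 − 400/3 + 240 − 200 + 200/3 = 40/21.
  ∫_0^2 (u')² dx = ∫_0^2 (225*x^4/16 - 75*x^3 + 275*x^2/2 - 100*x + 25) dx. Term by term:
    ∫_0^2 225*x^4/16 dx = 90;  ∫_0^2 -75*x^3 dx = -300;  ∫_0^2 275*x^2/2 dx = 1100/3;
    ∫_0^2 -100*x dx = -200;  ∫_0^2 25 dx = 50.
  Sum: 90 − 300 + 1100/3 − 200 + 50 = 20/3.
∫_0^2 u² dx = 40/21, so ||u||_L² = 2*sqrt(210)/21.
∫_0^2 (u')² dx = 20/3, so ||u'||_L² = 2*sqrt(15)/3.
Ratio ||u||_L² / ||u'||_L² = sqrt(14)/7.
Sharp Poincaré constant on H^1_0(0, 2) is C_P = L/π = 2/π, achieved by sin(π/2·x).
A polynomial bump cannot attain the sharp Poincaré constant (only the first sine eigenfunction does), so the ratio is strictly less than C_P, consistent with ||u||_L² ≤ C_P ||u'||_L².


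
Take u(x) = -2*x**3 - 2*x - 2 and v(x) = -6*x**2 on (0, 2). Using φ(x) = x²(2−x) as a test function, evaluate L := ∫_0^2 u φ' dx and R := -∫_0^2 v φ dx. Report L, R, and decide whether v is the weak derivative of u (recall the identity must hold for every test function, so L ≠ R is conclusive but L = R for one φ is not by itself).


LHS = 232/15, RHS = 64/5. No, v is not the weak derivative of u.

u(x) = -2*x**3 - 2*x - 2, classical derivative u'(x) = -6*x**2 - 2.
φ(x) = x²(2−x), so φ'(x) = x*(4 - 3*x).
Note φ(0) = φ(2) = 0, so the boundary term u·φ vanishes.
LHS = ∫_0^2 u(x) φ'(x) dx = ∫_0^2 (6*x^5 - 8*x^4 + 6*x^3 - 2*x^2 - 8*x) dx. Term by term:
  ∫_0^2 6*x^5 dx = 64;  ∫_0^2 -8*x^4 dx = -256/5;  ∫_0^2 6*x^3 dx = 24;
  ∫_0^2 -2*x^2 dx = -16/3;  ∫_0^2 -8*x dx = -16.
Sum: 64 − 256/5 + 24 − 16/3 − 16 = 232/15.
So LHS = 232/15.
∫_0^2 v(x) φ(x) dx = ∫_0^2 (6*x^5 - 12*x^4) dx. Term by term:
  ∫_0^2 6*x^5 dx = 64;  ∫_0^2 -12*x^4 dx = -384/5.
Sum: 64 − 384/5 = -64/5.
So RHS = -∫_0^2 v(x) φ(x) dx = 64/5.
LHS − RHS = 8/3 ≠ 0, so the identity fails.
(For a valid weak derivative the identity must hold for EVERY test function, in particular this one. The failure shows v is NOT the weak derivative of u.)
Correct weak derivative would be u'(x) = -6*x**2 - 2.


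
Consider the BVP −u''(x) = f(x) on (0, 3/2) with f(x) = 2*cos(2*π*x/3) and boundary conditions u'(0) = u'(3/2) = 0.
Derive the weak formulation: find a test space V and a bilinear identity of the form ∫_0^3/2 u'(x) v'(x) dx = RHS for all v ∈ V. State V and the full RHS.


V = H^1(0, 3/2) (no boundary constraint on v; u is determined up to an additive constant); weak form: ∫_0^3/2 u'v' dx = ∫_0^3/2 (2*cos(2*π*x/3)) v dx for all v ∈ V.

Multiply both sides by a test function v and integrate from 0 to 3/2:
  ∫_0^3/2 −u''(x) v(x) dx = ∫_0^3/2 f(x) v(x) dx.
Integrate the LHS by parts once:
  ∫_0^3/2 −u'' v dx = −[u'(x) v(x)]_0^3/2 + ∫_0^3/2 u'(x) v'(x) dx.
Thus ∫_0^3/2 u'(x) v'(x) dx = ∫_0^3/2 f(x) v(x) dx + [u'(x) v(x)]_0^3/2.
Choose V so that boundary terms are either known or forced to vanish.
u has homogeneous Neumann: u'(0) = u'(3/2) = 0. So [u' v]_0^3/2 = 0·v(3/2) − 0·v(0) = 0 for any v; take V = H^1(0, 3/2).
Weak formulation: find u (satisfying any essential BC) such that ∫_0^3/2 u'(x) v'(x) dx = ∫_0^3/2 f v dx for all v ∈ V (homogeneous Neumann, so boundary terms vanish).
Substituting f(x) = 2*cos(2*π*x/3), the right-hand side is ∫_0^3/2 (2*cos(2*π*x/3)) v dx.
Compatibility check (pure Neumann): taking v ≡ 1 ∈ V gives 0 = ∫_0^3/2 f dx + (0) − (0), i.e. ∫_0^3/2 f dx must equal u'(0) − u'(3/2) = 0. Indeed ∫_0^3/2 (2*cos(2*π*x/3)) dx = 0, so the data are compatible. The solution is then unique only up to an additive constant (fix it e.g. by requiring ∫_0^3/2 u dx = 0).


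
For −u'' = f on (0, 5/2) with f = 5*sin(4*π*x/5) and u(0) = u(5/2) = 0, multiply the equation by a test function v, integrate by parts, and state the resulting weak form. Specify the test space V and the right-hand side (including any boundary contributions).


V = H^1_0(0, 5/2) (so v(0) = v(5/2) = 0); weak form: ∫_0^5/2 u'v' dx = ∫_0^5/2 (5*sin(4*π*x/5)) v dx for all v ∈ V.

Multiply both sides by a test function v and integrate from 0 to 5/2:
  ∫_0^5/2 −u''(x) v(x) dx = ∫_0^5/2 f(x) v(x) dx.
Integrate the LHS by parts once:
  ∫_0^5/2 −u'' v dx = −[u'(x) v(x)]_0^5/2 + ∫_0^5/2 u'(x) v'(x) dx.
Thus ∫_0^5/2 u'(x) v'(x) dx = ∫_0^5/2 f(x) v(x) dx + [u'(x) v(x)]_0^5/2.
Choose V so that boundary terms are either known or forced to vanish.
u is Dirichlet: u(0) = u(5/2) = 0. Let V = H^1_0(0, 5/2); then v(0) = v(5/2) = 0, and [u' v]_0^5/2 = 0.
Weak formulation: find u (satisfying any essential BC) such that ∫_0^5/2 u'(x) v'(x) dx = ∫_0^5/2 f v dx for all v ∈ V.
Substituting f(x) = 5*sin(4*π*x/5), the right-hand side is ∫_0^5/2 (5*sin(4*π*x/5)) v dx.


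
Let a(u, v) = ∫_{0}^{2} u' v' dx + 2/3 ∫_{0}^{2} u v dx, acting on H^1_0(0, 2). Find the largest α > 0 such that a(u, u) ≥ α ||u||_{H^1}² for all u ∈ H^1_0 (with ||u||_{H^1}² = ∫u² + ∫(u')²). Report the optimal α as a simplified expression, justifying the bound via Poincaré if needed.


α = (8/3 + π^2)/(4 + π^2)

Coercivity of a(·,·) on H^1_0(0, 2) means a(u, u) ≥ α ||u||_{H^1}² for every u ∈ H^1_0.
The interval has length L = 2, and Poincaré/coercivity depend only on L. Here a(u, u) = ∫(u')² + (2/3)·∫u².
Here 0 < c = 2/3 < 1. The condition a(u,u) ≥ α||u||_{H^1}² reads (1−α)∫(u')² ≥ (α−c)∫u². Any admissible α is ≤ 1 (rapidly oscillating u have ∫u²/∫(u')² → 0), and α = 1 would force 0 ≥ (1−c)∫u², impossible since c < 1; so 1−α > 0. By the sharp Poincaré inequality on H^1_0 of an interval of length L, ∫(u')² ≥ (π/L)²∫u² with equality for the first sine mode sin(π(x−x₀)/L) (x₀ the left endpoint), so the inequality holds for all u iff (1−α)(π/L)² ≥ α − c, i.e. α ≤ ((π/L)² + c)/((π/L)² + 1) = (1 + c(L/π)²)/(1 + (L/π)²). With (π/L)² = π^2/4 and c = 2/3, the largest admissible constant is α = ((π/L)² + c)/((π/L)² + 1).
Simplifying, α = (8/3 + π^2)/(4 + π^2).


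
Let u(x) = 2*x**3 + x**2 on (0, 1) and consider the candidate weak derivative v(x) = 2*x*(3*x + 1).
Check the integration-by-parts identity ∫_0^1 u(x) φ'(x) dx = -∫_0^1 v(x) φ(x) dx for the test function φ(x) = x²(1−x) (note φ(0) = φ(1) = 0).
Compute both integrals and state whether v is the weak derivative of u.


LHS = -3/10, RHS = -3/10. Yes, v = u' weakly.

u(x) = 2*x**3 + x**2, classical derivative u'(x) = 6*x**2 + 2*x.
φ(x) = x²(1−x), so φ'(x) = x*(2 - 3*x).
Note φ(0) = φ(1) = 0, so the boundary term u·φ vanishes.
LHS = ∫_0^1 u(x) φ'(x) dx = ∫_0^1 (-6*x^5 + x^4 + 2*x^3) dx. Term by term:
  ∫_0^1 -6*x^5 dx = -1;  ∫_0^1 x^4 dx = 1/5;  ∫_0^1 2*x^3 dx = 1/2.
Sum: -1 + 1/5 + 1/2 = -3/10.
So LHS = -3/10.
∫_0^1 v(x) φ(x) dx = ∫_0^1 (-6*x^5 + 4*x^4 + 2*x^3) dx. Term by term:
  ∫_0^1 -6*x^5 dx = -1;  ∫_0^1 4*x^4 dx = 4/5;  ∫_0^1 2*x^3 dx = 1/2.
Sum: -1 + 4/5 + 1/2 = 3/10.
So RHS = -∫_0^1 v(x) φ(x) dx = -3/10.
LHS = RHS, so the identity holds for this test φ.
Moreover u is smooth here and v(x) = u'(x) = 6*x**2 + 2*x pointwise, so the identity holds for every test function. Hence v is the weak derivative of u.


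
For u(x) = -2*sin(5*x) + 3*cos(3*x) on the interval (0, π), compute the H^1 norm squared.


||u||_{H^1(0,π)}^2 = 97*π

u'(x) = -9*sin(3*x) - 10*cos(5*x).
Expand u² and (u')² and integrate term by term on (0, π), using: for integers n ≥ 1, ∫_0^π sin²(nx) dx = ∫_0^π cos²(nx) dx = π/2; for n ≠ n', ∫_0^π sin(nx)sin(n'x) dx = ∫_0^π cos(nx)cos(n'x) dx = 0; and by product-to-sum, ∫_0^π sin(nx)cos(n'x) dx = ½∫_0^π [sin((n+n')x) + sin((n−n')x)] dx, which is 0 when n+n' is even and 2n/(n²−n'²) when n+n' is odd (it need not vanish on (0, π)).
  u² squared terms: (-2)²·∫sin(5x)² dx = 4·π/2 = 2*π;  (3)²·∫cos(3x)² dx = 9·π/2 = 9*π/2.
  u² cross terms: 2·(-2)·(3)·∫sin(5x)·cos(3x) dx = -12·(0) = 0.
  So ∫_0^π u² dx = 2*π + 9*π/2 + 0 = 13*π/2.
  (u')² squared terms: (-10)²·∫cos(5x)² dx = 100·π/2 = 50*π;  (-9)²·∫sin(3x)² dx = 81·π/2 = 81*π/2.
  (u')² cross terms: 2·(-10)·(-9)·∫cos(5x)·sin(3x) dx = 180·(0) = 0.
  So ∫_0^π (u')² dx = 50*π + 81*π/2 + 0 = 181*π/2.
||u||_{H^1}^2 = (13*π/2) + (181*π/2) = 97*π.


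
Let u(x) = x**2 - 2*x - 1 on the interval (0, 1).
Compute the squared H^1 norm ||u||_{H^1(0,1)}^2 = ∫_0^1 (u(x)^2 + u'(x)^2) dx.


||u||_{H^1}^2 = 21/5

The H^1 norm (squared) on an interval (0, L) is
  ||u||_{H^1}^2 = ∫_0^L u(x)^2 dx + ∫_0^L u'(x)^2 dx.
Compute u'(x) = 2*x - 2.
Then u(x)^2 = x**4 - 4*x**3 + 2*x**2 + 4*x + 1 and u'(x)^2 = 4*x**2 - 8*x + 4.
Integrate each monomial from 0 to 1 using ∫_0^1 c·x^n dx = c·1^(n+1)/(n+1):
  ∫_0^1 u(x)^2 dx = ∫_0^1 (x^4 - 4*x^3 + 2*x^2 + 4*x + 1) dx. Term by term:
    ∫_0^1 x^4 dx = 1/5;  ∫_0^1 -4*x^3 dx = -1;  ∫_0^1 2*x^2 dx = 2/3;
    ∫_0^1 4*x dx = 2;  ∫_0^1 1 dx = 1.
  Sum: 1/5 − 1 + 2/3 + 2 + 1 = 43/15.
  ∫_0^1 u'(x)^2 dx = ∫_0^1 (4*x^2 - 8*x + 4) dx. Term by term:
    ∫_0^1 4*x^2 dx = 4/3;  ∫_0^1 -8*x dx = -4;  ∫_0^1 4 dx = 4.
  Sum: 4/3 − 4 + 4 = 4/3.
Adding: ||u||_{H^1}^2 = 43/15 + 4/3 = 21/5.


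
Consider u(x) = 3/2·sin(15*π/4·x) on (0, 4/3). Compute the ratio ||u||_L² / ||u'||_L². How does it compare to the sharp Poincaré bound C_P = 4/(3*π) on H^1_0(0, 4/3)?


||u||_L² / ||u'||_L² = 4/(15*π) < C_P = 4/(3*π).

u(x) = 3/2·sin(15*π/4·x), so u'(x) = 45*π*cos(15*π*x/4)/8.
Writing u(x) = A·sin(kπx/L) with A = 3/2 and k = 5, use ∫_0^L sin²(kπx/L) dx = L/2 and ∫_0^L cos²(kπx/L) dx = L/2.
u² = 9/4·sin²(15*π/4·x) and (u')² = 2025*π^2/64·cos²(15*π/4·x), and each of sin², cos² integrates to L/2 = 2/3 over (0, 4/3).
∫_0^4/3 u² dx = 3/2, so ||u||_L² = sqrt(6)/2.
∫_0^4/3 (u')² dx = 675*π^2/32, so ||u'||_L² = 15*sqrt(6)*π/8.
Ratio ||u||_L² / ||u'||_L² = 4/(15*π).
Sharp Poincaré constant on H^1_0(0, 4/3) is C_P = L/π = 4/(3*π), achieved by sin(3*π/4·x).
This is the k = 5 harmonic; the ratio L/(kπ) is strictly less than C_P = L/π, consistent with the sharp inequality ||u||_L² ≤ C_P ||u'||_L².


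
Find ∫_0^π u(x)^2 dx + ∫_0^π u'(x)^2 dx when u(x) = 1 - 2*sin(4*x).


||u||_{H^1(0,π)}^2 = 35*π

u'(x) = -8*cos(4*x).
Expand u² and (u')² and integrate term by term on (0, π), using: for integers n ≥ 1, ∫_0^π sin²(nx) dx = ∫_0^π cos²(nx) dx = π/2; for n ≠ n', ∫_0^π sin(nx)sin(n'x) dx = ∫_0^π cos(nx)cos(n'x) dx = 0; and by product-to-sum, ∫_0^π sin(nx)cos(n'x) dx = ½∫_0^π [sin((n+n')x) + sin((n−n')x)] dx, which is 0 when n+n' is even and 2n/(n²−n'²) when n+n' is odd (it need not vanish on (0, π)). For the constant mode: ∫_0^π 1 dx = π, ∫_0^π cos(nx) dx = 0, ∫_0^π sin(nx) dx = (1−(−1)^n)/n.
  u² squared terms: (1)²·∫1 dx = 1·π = π;  (-2)²·∫sin(4x)² dx = 4·π/2 = 2*π.
  u² cross terms: 2·(1)·(-2)·∫1·sin(4x) dx = -4·(0) = 0.
  So ∫_0^π u² dx = π + 2*π + 0 = 3*π.
  (u')² squared terms: (-8)²·∫cos(4x)² dx = 64·π/2 = 32*π.
  So ∫_0^π (u')² dx = 32*π.
||u||_{H^1}^2 = (3*π) + (32*π) = 35*π.


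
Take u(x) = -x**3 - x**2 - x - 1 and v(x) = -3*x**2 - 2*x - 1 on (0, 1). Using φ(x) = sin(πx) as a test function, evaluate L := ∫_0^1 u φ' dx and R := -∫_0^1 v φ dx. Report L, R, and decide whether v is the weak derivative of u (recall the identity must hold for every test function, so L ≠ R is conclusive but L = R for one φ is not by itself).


LHS = -12/π^3 + 7/π, RHS = -12/π^3 + 7/π. Yes, v = u' weakly.

u(x) = -x**3 - x**2 - x - 1, classical derivative u'(x) = -3*x**2 - 2*x - 1.
φ(x) = sin(πx), so φ'(x) = π*cos(π*x).
Note φ(0) = φ(1) = 0, so the boundary term u·φ vanishes.
LHS = ∫_0^1 u(x) φ'(x) dx = ∫_0^1 (-π*x^3*cos(π*x) - π*x^2*cos(π*x) - π*x*cos(π*x) - π*cos(π*x)) dx. Term by term:
  ∫_0^1 -π*cos(π*x) dx = 0;  ∫_0^1 -π*x*cos(π*x) dx = 2/π;  ∫_0^1 -π*x^2*cos(π*x) dx = 2/π;
  ∫_0^1 -π*x^3*cos(π*x) dx = -12/π^3 + 3/π.
Sum: 0 + 2/π + 2/π + -12/π^3 + 3/π = -12/π^3 + 7/π.
So LHS = -12/π^3 + 7/π.
∫_0^1 v(x) φ(x) dx = ∫_0^1 (-3*x^2*sin(π*x) - 2*x*sin(π*x) - sin(π*x)) dx. Term by term:
  ∫_0^1 -sin(π*x) dx = -2/π;  ∫_0^1 -3*x^2*sin(π*x) dx = -3/π + 12/π^3;  ∫_0^1 -2*x*sin(π*x) dx = -2/π.
Sum: -2/π + -3/π + 12/π^3 − 2/π = -7/π + 12/π^3.
So RHS = -∫_0^1 v(x) φ(x) dx = -12/π^3 + 7/π.
LHS = RHS, so the identity holds for this test φ.
Moreover u is smooth here and v(x) = u'(x) = -3*x**2 - 2*x - 1 pointwise, so the identity holds for every test function. Hence v is the weak derivative of u.


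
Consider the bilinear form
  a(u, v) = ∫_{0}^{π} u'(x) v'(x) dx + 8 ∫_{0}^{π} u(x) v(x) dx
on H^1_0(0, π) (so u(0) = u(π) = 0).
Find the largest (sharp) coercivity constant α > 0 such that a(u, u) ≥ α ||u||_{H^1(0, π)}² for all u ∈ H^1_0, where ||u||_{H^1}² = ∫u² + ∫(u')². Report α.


α = 1

Coercivity of a(·,·) on H^1_0(0, π) means a(u, u) ≥ α ||u||_{H^1}² for every u ∈ H^1_0.
The interval has length L = π, and Poincaré/coercivity depend only on L. Here a(u, u) = ∫(u')² + (8)·∫u².
Here c = 8 ≥ 1, so a(u,u) = ∫(u')² + c∫u² ≥ ∫(u')² + ∫u² = ||u||_{H^1}², i.e. α = 1 works. No larger α is possible: a(u,u) ≥ α||u||_{H^1}² means (1−α)∫(u')² ≥ (α−c)∫u², and for the modes u_n = sin(nπ(x−x₀)/L) (x₀ the left endpoint) one has ∫u_n²/∫(u_n')² = (L/(nπ))² → 0, so a(u_n,u_n)/||u_n||_{H^1}² → 1. Hence the optimal constant is α = 1.
Therefore α = 1.


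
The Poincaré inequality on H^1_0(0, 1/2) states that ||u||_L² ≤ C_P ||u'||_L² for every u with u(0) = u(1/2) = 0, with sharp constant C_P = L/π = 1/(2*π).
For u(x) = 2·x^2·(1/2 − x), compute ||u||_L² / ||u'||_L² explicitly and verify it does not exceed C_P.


||u||_L² / ||u'||_L² = sqrt(14)/28 < C_P = 1/(2*π).

u(x) = 2·x^2·(1/2 − x), so u'(x) = 2*x*(1 - 3*x).
u(x) = 2·x^2·(1/2 − x) vanishes at x = 0 and x = 1/2, so u ∈ H^1_0(0, 1/2). Differentiate via the product rule and integrate the resulting polynomials term by term.
  ∫_0^1/2 u² dx = ∫_0^1/2 (4*x^6 - 4*x^5 + x^4) dx. Term by term:
    ∫_0^1/2 4*x^6 dx = 1/224;  ∫_0^1/2 -4*x^5 dx = -1/96;  ∫_0^1/2 x^4 dx = 1/160.
  Sum: 1/224 − 1/96 + 1/160 = 1/3360.
  ∫_0^1/2 (u')² dx = ∫_0^1/2 (36*x^4 - 24*x^3 + 4*x^2) dx. Term by term:
    ∫_0^1/2 36*x^4 dx = 9/40;  ∫_0^1/2 -24*x^3 dx = -3/8;  ∫_0^1/2 4*x^2 dx = 1/6.
  Sum: 9/40 − 3/8 + 1/6 = 1/60.
∫_0^1/2 u² dx = 1/3360, so ||u||_L² = sqrt(210)/840.
∫_0^1/2 (u')² dx = 1/60, so ||u'||_L² = sqrt(15)/30.
Ratio ||u||_L² / ||u'||_L² = sqrt(14)/28.
Sharp Poincaré constant on H^1_0(0, 1/2) is C_P = L/π = 1/(2*π), achieved by sin(2*π·x).
A polynomial bump cannot attain the sharp Poincaré constant (only the first sine eigenfunction does), so the ratio is strictly less than C_P, consistent with ||u||_L² ≤ C_P ||u'||_L².


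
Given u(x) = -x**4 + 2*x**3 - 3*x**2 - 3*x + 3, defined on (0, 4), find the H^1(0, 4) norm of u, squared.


||u||_{H^1}^2 = 2178664/63

The H^1 norm (squared) on an interval (0, L) is
  ||u||_{H^1}^2 = ∫_0^L u(x)^2 dx + ∫_0^L u'(x)^2 dx.
Compute u'(x) = -4*x**3 + 6*x**2 - 6*x - 3.
Then u(x)^2 = x**8 - 4*x**7 + 10*x**6 - 6*x**5 - 9*x**4 + 30*x**3 - 9*x**2 - 18*x + 9 and u'(x)^2 = 16*x**6 - 48*x**5 + 84*x**4 - 48*x**3 + 36*x + 9.
Integrate each monomial from 0 to 4 using ∫_0^4 c·x^n dx = c·4^(n+1)/(n+1):
  ∫_0^4 u(x)^2 dx = ∫_0^4 (x^8 - 4*x^7 + 10*x^6 - 6*x^5 - 9*x^4 + 30*x^3 - 9*x^2 - 18*x + 9) dx. Term by term:
    ∫_0^4 x^8 dx = 262144/9;  ∫_0^4 -4*x^7 dx = -32768;  ∫_0^4 10*x^6 dx = 163840/7;
    ∫_0^4 -6*x^5 dx = -4096;  ∫_0^4 -9*x^4 dx = -9216/5;  ∫_0^4 30*x^3 dx = 1920;
    ∫_0^4 -9*x^2 dx = -192;  ∫_0^4 -18*x dx = -144;  ∫_0^4 9 dx = 36.
  Sum: 262144/9 − 32768 + 163840/7 − 4096 − 9216/5 + 1920 − 192 − 144 + 36 = 4865372/315.
  ∫_0^4 u'(x)^2 dx = ∫_0^4 (16*x^6 - 48*x^5 + 84*x^4 - 48*x^3 + 36*x + 9) dx. Term by term:
    ∫_0^4 16*x^6 dx = 262144/7;  ∫_0^4 -48*x^5 dx = -32768;  ∫_0^4 84*x^4 dx = 86016/5;
    ∫_0^4 -48*x^3 dx = -3072;  ∫_0^4 36*x dx = 288;  ∫_0^4 9 dx = 36.
  Sum: 262144/7 − 32768 + 86016/5 − 3072 + 288 + 36 = 669772/35.
Adding: ||u||_{H^1}^2 = 4865372/315 + 669772/35 = 2178664/63.


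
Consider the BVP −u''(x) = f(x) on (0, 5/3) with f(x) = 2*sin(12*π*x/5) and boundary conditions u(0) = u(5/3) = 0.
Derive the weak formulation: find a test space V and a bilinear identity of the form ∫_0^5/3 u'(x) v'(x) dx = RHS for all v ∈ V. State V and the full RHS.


V = H^1_0(0, 5/3) (so v(0) = v(5/3) = 0); weak form: ∫_0^5/3 u'v' dx = ∫_0^5/3 (2*sin(12*π*x/5)) v dx for all v ∈ V.

Multiply both sides by a test function v and integrate from 0 to 5/3:
  ∫_0^5/3 −u''(x) v(x) dx = ∫_0^5/3 f(x) v(x) dx.
Integrate the LHS by parts once:
  ∫_0^5/3 −u'' v dx = −[u'(x) v(x)]_0^5/3 + ∫_0^5/3 u'(x) v'(x) dx.
Thus ∫_0^5/3 u'(x) v'(x) dx = ∫_0^5/3 f(x) v(x) dx + [u'(x) v(x)]_0^5/3.
Choose V so that boundary terms are either known or forced to vanish.
u is Dirichlet: u(0) = u(5/3) = 0. Let V = H^1_0(0, 5/3); then v(0) = v(5/3) = 0, and [u' v]_0^5/3 = 0.
Weak formulation: find u (satisfying any essential BC) such that ∫_0^5/3 u'(x) v'(x) dx = ∫_0^5/3 f v dx for all v ∈ V.
Substituting f(x) = 2*sin(12*π*x/5), the right-hand side is ∫_0^5/3 (2*sin(12*π*x/5)) v dx.


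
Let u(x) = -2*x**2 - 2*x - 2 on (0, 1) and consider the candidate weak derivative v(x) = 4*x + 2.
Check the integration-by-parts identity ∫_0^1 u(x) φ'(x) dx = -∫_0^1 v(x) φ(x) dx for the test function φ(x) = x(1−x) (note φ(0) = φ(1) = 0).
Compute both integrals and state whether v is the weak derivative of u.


LHS = 2/3, RHS = -2/3. No, v is not the weak derivative of u.

u(x) = -2*x**2 - 2*x - 2, classical derivative u'(x) = -4*x - 2.
φ(x) = x(1−x), so φ'(x) = 1 - 2*x.
Note φ(0) = φ(1) = 0, so the boundary term u·φ vanishes.
LHS = ∫_0^1 u(x) φ'(x) dx = ∫_0^1 (4*x^3 + 2*x^2 + 2*x - 2) dx. Term by term:
  ∫_0^1 4*x^3 dx = 1;  ∫_0^1 2*x^2 dx = 2/3;  ∫_0^1 2*x dx = 1;
  ∫_0^1 -2 dx = -2.
Sum: 1 + 2/3 + 1 − 2 = 2/3.
So LHS = 2/3.
∫_0^1 v(x) φ(x) dx = ∫_0^1 (-4*x^3 + 2*x^2 + 2*x) dx. Term by term:
  ∫_0^1 -4*x^3 dx = -1;  ∫_0^1 2*x^2 dx = 2/3;  ∫_0^1 2*x dx = 1.
Sum: -1 + 2/3 + 1 = 2/3.
So RHS = -∫_0^1 v(x) φ(x) dx = -2/3.
LHS − RHS = 4/3 ≠ 0, so the identity fails.
(For a valid weak derivative the identity must hold for EVERY test function, in particular this one. The failure shows v is NOT the weak derivative of u.)
Correct weak derivative would be u'(x) = -4*x - 2.


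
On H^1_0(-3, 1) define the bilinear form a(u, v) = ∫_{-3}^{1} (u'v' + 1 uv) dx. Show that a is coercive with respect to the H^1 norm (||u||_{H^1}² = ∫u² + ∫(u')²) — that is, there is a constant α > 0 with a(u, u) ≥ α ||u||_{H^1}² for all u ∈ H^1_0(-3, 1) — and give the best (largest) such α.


α = 1

Coercivity of a(·,·) on H^1_0(-3, 1) means a(u, u) ≥ α ||u||_{H^1}² for every u ∈ H^1_0.
The interval has length L = 4, and Poincaré/coercivity depend only on L. Here a(u, u) = ∫(u')² + (1)·∫u².
Here c = 1 ≥ 1, so a(u,u) = ∫(u')² + c∫u² ≥ ∫(u')² + ∫u² = ||u||_{H^1}², i.e. α = 1 works. No larger α is possible: a(u,u) ≥ α||u||_{H^1}² means (1−α)∫(u')² ≥ (α−c)∫u², and for the modes u_n = sin(nπ(x−x₀)/L) (x₀ the left endpoint) one has ∫u_n²/∫(u_n')² = (L/(nπ))² → 0, so a(u_n,u_n)/||u_n||_{H^1}² → 1. Hence the optimal constant is α = 1.
Therefore α = 1.


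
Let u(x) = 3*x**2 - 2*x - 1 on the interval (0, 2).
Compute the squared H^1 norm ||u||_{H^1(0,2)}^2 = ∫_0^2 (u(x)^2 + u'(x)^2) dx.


||u||_{H^1}^2 = 1054/15

The H^1 norm (squared) on an interval (0, L) is
  ||u||_{H^1}^2 = ∫_0^L u(x)^2 dx + ∫_0^L u'(x)^2 dx.
Compute u'(x) = 6*x - 2.
Then u(x)^2 = 9*x**4 - 12*x**3 - 2*x**2 + 4*x + 1 and u'(x)^2 = 36*x**2 - 24*x + 4.
Integrate each monomial from 0 to 2 using ∫_0^2 c·x^n dx = c·2^(n+1)/(n+1):
  ∫_0^2 u(x)^2 dx = ∫_0^2 (9*x^4 - 12*x^3 - 2*x^2 + 4*x + 1) dx. Term by term:
    ∫_0^2 9*x^4 dx = 288/5;  ∫_0^2 -12*x^3 dx = -48;  ∫_0^2 -2*x^2 dx = -16/3;
    ∫_0^2 4*x dx = 8;  ∫_0^2 1 dx = 2.
  Sum: 288/5 − 48 − 16/3 + 8 + 2 = 214/15.
  ∫_0^2 u'(x)^2 dx = ∫_0^2 (36*x^2 - 24*x + 4) dx. Term by term:
    ∫_0^2 36*x^2 dx = 96;  ∫_0^2 -24*x dx = -48;  ∫_0^2 4 dx = 8.
  Sum: 96 − 48 + 8 = 56.
Adding: ||u||_{H^1}^2 = 214/15 + 56 = 1054/15.


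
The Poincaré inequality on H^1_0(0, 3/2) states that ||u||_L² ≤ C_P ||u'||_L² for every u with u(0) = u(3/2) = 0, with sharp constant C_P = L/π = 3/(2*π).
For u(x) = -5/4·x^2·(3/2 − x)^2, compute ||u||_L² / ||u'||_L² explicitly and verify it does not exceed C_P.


||u||_L² / ||u'||_L² = sqrt(3)/4 < C_P = 3/(2*π).

u(x) = -5/4·x^2·(3/2 − x)^2, so u'(x) = 5*x*(-8*x^2 + 18*x - 9)/8.
u(x) = -5/4·x^2·(3/2 − x)^2 vanishes at x = 0 and x = 3/2, so u ∈ H^1_0(0, 3/2). Differentiate via the product rule and integrate the resulting polynomials term by term.
  ∫_0^3/2 u² dx = ∫_0^3/2 (25*x^8/16 - 75*x^7/8 + 675*x^6/32 - 675*x^5/32 + 2025*x^4/256) dx. Term by term:
    ∫_0^3/2 25*x^8/16 dx = 54675/8192;  ∫_0^3/2 -75*x^7/8 dx = -492075/16384;  ∫_0^3/2 675*x^6/32 dx = 1476225/28672;
    ∫_0^3/2 -675*x^5/32 dx = -164025/4096;  ∫_0^3/2 2025*x^4/256 dx = 98415/8192.
  Sum: 54675/8192 − 492075/16384 + 1476225/28672 − 164025/4096 + 98415/8192 = 10935/114688.
  ∫_0^3/2 (u')² dx = ∫_0^3/2 (25*x^6 - 225*x^5/2 + 2925*x^4/16 - 2025*x^3/16 + 2025*x^2/64) dx. Term by term:
    ∫_0^3/2 25*x^6 dx = 54675/896;  ∫_0^3/2 -225*x^5/2 dx = -54675/256;  ∫_0^3/2 2925*x^4/16 dx = 142155/512;
    ∫_0^3/2 -2025*x^3/16 dx = -164025/1024;  ∫_0^3/2 2025*x^2/64 dx = 18225/512.
  Sum: 54675/896 − 54675/256 + 142155/512 − 164025/1024 + 18225/512 = 3645/7168.
∫_0^3/2 u² dx = 10935/114688, so ||u||_L² = 27*sqrt(105)/896.
∫_0^3/2 (u')² dx = 3645/7168, so ||u'||_L² = 27*sqrt(35)/224.
Ratio ||u||_L² / ||u'||_L² = sqrt(3)/4.
Sharp Poincaré constant on H^1_0(0, 3/2) is C_P = L/π = 3/(2*π), achieved by sin(2*π/3·x).
A polynomial bump cannot attain the sharp Poincaré constant (only the first sine eigenfunction does), so the ratio is strictly less than C_P, consistent with ||u||_L² ≤ C_P ||u'||_L².


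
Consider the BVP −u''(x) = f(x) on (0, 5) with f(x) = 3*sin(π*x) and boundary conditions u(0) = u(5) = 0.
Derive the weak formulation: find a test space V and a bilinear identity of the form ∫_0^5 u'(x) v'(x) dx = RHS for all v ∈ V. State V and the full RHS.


V = H^1_0(0, 5) (so v(0) = v(5) = 0); weak form: ∫_0^5 u'v' dx = ∫_0^5 (3*sin(π*x)) v dx for all v ∈ V.

Multiply both sides by a test function v and integrate from 0 to 5:
  ∫_0^5 −u''(x) v(x) dx = ∫_0^5 f(x) v(x) dx.
Integrate the LHS by parts once:
  ∫_0^5 −u'' v dx = −[u'(x) v(x)]_0^5 + ∫_0^5 u'(x) v'(x) dx.
Thus ∫_0^5 u'(x) v'(x) dx = ∫_0^5 f(x) v(x) dx + [u'(x) v(x)]_0^5.
Choose V so that boundary terms are either known or forced to vanish.
u is Dirichlet: u(0) = u(5) = 0. Let V = H^1_0(0, 5); then v(0) = v(5) = 0, and [u' v]_0^5 = 0.
Weak formulation: find u (satisfying any essential BC) such that ∫_0^5 u'(x) v'(x) dx = ∫_0^5 f v dx for all v ∈ V.
Substituting f(x) = 3*sin(π*x), the right-hand side is ∫_0^5 (3*sin(π*x)) v dx.


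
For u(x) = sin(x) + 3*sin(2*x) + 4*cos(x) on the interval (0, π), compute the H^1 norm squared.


||u||_{H^1(0,π)}^2 = 64 + 79*π/2

u'(x) = -4*sin(x) + cos(x) + 6*cos(2*x).
Expand u² and (u')² and integrate term by term on (0, π), using: for integers n ≥ 1, ∫_0^π sin²(nx) dx = ∫_0^π cos²(nx) dx = π/2; for n ≠ n', ∫_0^π sin(nx)sin(n'x) dx = ∫_0^π cos(nx)cos(n'x) dx = 0; and by product-to-sum, ∫_0^π sin(nx)cos(n'x) dx = ½∫_0^π [sin((n+n')x) + sin((n−n')x)] dx, which is 0 when n+n' is even and 2n/(n²−n'²) when n+n' is odd (it need not vanish on (0, π)).
  u² squared terms: (3)²·∫sin(2x)² dx = 9·π/2 = 9*π/2;  (4)²·∫cos(x)² dx = 16·π/2 = 8*π;  (1)²·∫sin(x)² dx = 1·π/2 = π/2.
  u² cross terms: 2·(3)·(4)·∫sin(2x)·cos(x) dx = 24·(4/3) = 32;  2·(3)·(1)·∫sin(2x)·sin(x) dx = 6·(0) = 0;  2·(4)·(1)·∫cos(x)·sin(x) dx = 8·(0) = 0.
  So ∫_0^π u² dx = 9*π/2 + 8*π + π/2 + 32 + 0 + 0 = 32 + 13*π.
  (u')² squared terms: (-4)²·∫sin(x)² dx = 16·π/2 = 8*π;  (6)²·∫cos(2x)² dx = 36·π/2 = 18*π;  (1)²·∫cos(x)² dx = 1·π/2 = π/2.
  (u')² cross terms: 2·(-4)·(6)·∫sin(x)·cos(2x) dx = -48·(-2/3) = 32;  2·(-4)·(1)·∫sin(x)·cos(x) dx = -8·(0) = 0;  2·(6)·(1)·∫cos(2x)·cos(x) dx = 12·(0) = 0.
  So ∫_0^π (u')² dx = 8*π + 18*π + π/2 + 32 + 0 + 0 = 32 + 53*π/2.
||u||_{H^1}^2 = (32 + 13*π) + (32 + 53*π/2) = 64 + 79*π/2.


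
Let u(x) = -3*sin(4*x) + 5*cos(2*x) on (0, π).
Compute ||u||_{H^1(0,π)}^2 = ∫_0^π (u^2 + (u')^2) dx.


||u||_{H^1(0,π)}^2 = 139*π

u'(x) = -10*sin(2*x) - 12*cos(4*x).
Expand u² and (u')² and integrate term by term on (0, π), using: for integers n ≥ 1, ∫_0^π sin²(nx) dx = ∫_0^π cos²(nx) dx = π/2; for n ≠ n', ∫_0^π sin(nx)sin(n'x) dx = ∫_0^π cos(nx)cos(n'x) dx = 0; and by product-to-sum, ∫_0^π sin(nx)cos(n'x) dx = ½∫_0^π [sin((n+n')x) + sin((n−n')x)] dx, which is 0 when n+n' is even and 2n/(n²−n'²) when n+n' is odd (it need not vanish on (0, π)).
  u² squared terms: (-3)²·∫sin(4x)² dx = 9·π/2 = 9*π/2;  (5)²·∫cos(2x)² dx = 25·π/2 = 25*π/2.
  u² cross terms: 2·(-3)·(5)·∫sin(4x)·cos(2x) dx = -30·(0) = 0.
  So ∫_0^π u² dx = 9*π/2 + 25*π/2 + 0 = 17*π.
  (u')² squared terms: (-12)²·∫cos(4x)² dx = 144·π/2 = 72*π;  (-10)²·∫sin(2x)² dx = 100·π/2 = 50*π.
  (u')² cross terms: 2·(-12)·(-10)·∫cos(4x)·sin(2x) dx = 240·(0) = 0.
  So ∫_0^π (u')² dx = 72*π + 50*π + 0 = 122*π.
||u||_{H^1}^2 = (17*π) + (122*π) = 139*π.


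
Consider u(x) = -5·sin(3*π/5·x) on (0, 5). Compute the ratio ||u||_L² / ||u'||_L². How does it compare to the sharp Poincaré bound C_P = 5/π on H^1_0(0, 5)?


||u||_L² / ||u'||_L² = 5/(3*π) < C_P = 5/π.

u(x) = -5·sin(3*π/5·x), so u'(x) = -3*π*cos(3*π*x/5).
Writing u(x) = A·sin(kπx/L) with A = -5 and k = 3, use ∫_0^L sin²(kπx/L) dx = L/2 and ∫_0^L cos²(kπx/L) dx = L/2.
u² = 25·sin²(3*π/5·x) and (u')² = 9*π^2·cos²(3*π/5·x), and each of sin², cos² integrates to L/2 = 5/2 over (0, 5).
∫_0^5 u² dx = 125/2, so ||u||_L² = 5*sqrt(10)/2.
∫_0^5 (u')² dx = 45*π^2/2, so ||u'||_L² = 3*sqrt(10)*π/2.
Ratio ||u||_L² / ||u'||_L² = 5/(3*π).
Sharp Poincaré constant on H^1_0(0, 5) is C_P = L/π = 5/π, achieved by sin(π/5·x).
This is the k = 3 harmonic; the ratio L/(kπ) is strictly less than C_P = L/π, consistent with the sharp inequality ||u||_L² ≤ C_P ||u'||_L².


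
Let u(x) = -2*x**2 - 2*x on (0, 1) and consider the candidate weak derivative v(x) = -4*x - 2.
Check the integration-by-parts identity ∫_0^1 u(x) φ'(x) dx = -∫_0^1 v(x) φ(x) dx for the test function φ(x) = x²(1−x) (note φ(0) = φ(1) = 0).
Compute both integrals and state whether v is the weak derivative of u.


LHS = 11/30, RHS = 11/30. Yes, v = u' weakly.

u(x) = -2*x**2 - 2*x, classical derivative u'(x) = -4*x - 2.
φ(x) = x²(1−x), so φ'(x) = x*(2 - 3*x).
Note φ(0) = φ(1) = 0, so the boundary term u·φ vanishes.
LHS = ∫_0^1 u(x) φ'(x) dx = ∫_0^1 (6*x^4 + 2*x^3 - 4*x^2) dx. Term by term:
  ∫_0^1 6*x^4 dx = 6/5;  ∫_0^1 2*x^3 dx = 1/2;  ∫_0^1 -4*x^2 dx = -4/3.
Sum: 6/5 + 1/2 − 4/3 = 11/30.
So LHS = 11/30.
∫_0^1 v(x) φ(x) dx = ∫_0^1 (4*x^4 - 2*x^3 - 2*x^2) dx. Term by term:
  ∫_0^1 4*x^4 dx = 4/5;  ∫_0^1 -2*x^3 dx = -1/2;  ∫_0^1 -2*x^2 dx = -2/3.
Sum: 4/5 − 1/2 − 2/3 = -11/30.
So RHS = -∫_0^1 v(x) φ(x) dx = 11/30.
LHS = RHS, so the identity holds for this test φ.
Moreover u is smooth here and v(x) = u'(x) = -4*x - 2 pointwise, so the identity holds for every test function. Hence v is the weak derivative of u.


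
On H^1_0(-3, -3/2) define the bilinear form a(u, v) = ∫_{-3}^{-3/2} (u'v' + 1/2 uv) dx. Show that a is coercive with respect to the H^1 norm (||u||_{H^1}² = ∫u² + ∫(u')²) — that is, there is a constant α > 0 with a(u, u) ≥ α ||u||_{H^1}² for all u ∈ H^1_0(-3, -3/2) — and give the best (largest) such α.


α = (9 + 8*π^2)/(2*(9 + 4*π^2))

Coercivity of a(·,·) on H^1_0(-3, -3/2) means a(u, u) ≥ α ||u||_{H^1}² for every u ∈ H^1_0.
The interval has length L = 3/2, and Poincaré/coercivity depend only on L. Here a(u, u) = ∫(u')² + (1/2)·∫u².
Here 0 < c = 1/2 < 1. The condition a(u,u) ≥ α||u||_{H^1}² reads (1−α)∫(u')² ≥ (α−c)∫u². Any admissible α is ≤ 1 (rapidly oscillating u have ∫u²/∫(u')² → 0), and α = 1 would force 0 ≥ (1−c)∫u², impossible since c < 1; so 1−α > 0. By the sharp Poincaré inequality on H^1_0 of an interval of length L, ∫(u')² ≥ (π/L)²∫u² with equality for the first sine mode sin(π(x−x₀)/L) (x₀ the left endpoint), so the inequality holds for all u iff (1−α)(π/L)² ≥ α − c, i.e. α ≤ ((π/L)² + c)/((π/L)² + 1) = (1 + c(L/π)²)/(1 + (L/π)²). With (π/L)² = 4*π^2/9 and c = 1/2, the largest admissible constant is α = ((π/L)² + c)/((π/L)² + 1).
Simplifying, α = (9 + 8*π^2)/(2*(9 + 4*π^2)).


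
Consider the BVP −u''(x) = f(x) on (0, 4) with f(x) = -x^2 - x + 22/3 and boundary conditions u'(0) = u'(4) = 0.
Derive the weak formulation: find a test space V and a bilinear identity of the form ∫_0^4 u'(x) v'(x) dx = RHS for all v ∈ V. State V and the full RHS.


V = H^1(0, 4) (no boundary constraint on v; u is determined up to an additive constant); weak form: ∫_0^4 u'v' dx = ∫_0^4 (-x^2 - x + 22/3) v dx for all v ∈ V.

Multiply both sides by a test function v and integrate from 0 to 4:
  ∫_0^4 −u''(x) v(x) dx = ∫_0^4 f(x) v(x) dx.
Integrate the LHS by parts once:
  ∫_0^4 −u'' v dx = −[u'(x) v(x)]_0^4 + ∫_0^4 u'(x) v'(x) dx.
Thus ∫_0^4 u'(x) v'(x) dx = ∫_0^4 f(x) v(x) dx + [u'(x) v(x)]_0^4.
Choose V so that boundary terms are either known or forced to vanish.
u has homogeneous Neumann: u'(0) = u'(4) = 0. So [u' v]_0^4 = 0·v(4) − 0·v(0) = 0 for any v; take V = H^1(0, 4).
Weak formulation: find u (satisfying any essential BC) such that ∫_0^4 u'(x) v'(x) dx = ∫_0^4 f v dx for all v ∈ V (homogeneous Neumann, so boundary terms vanish).
Substituting f(x) = -x^2 - x + 22/3, the right-hand side is ∫_0^4 (-x^2 - x + 22/3) v dx.
Compatibility check (pure Neumann): taking v ≡ 1 ∈ V gives 0 = ∫_0^4 f dx + (0) − (0), i.e. ∫_0^4 f dx must equal u'(0) − u'(4) = 0. Indeed ∫_0^4 (-x^2 - x + 22/3) dx = 0, so the data are compatible. The solution is then unique only up to an additive constant (fix it e.g. by requiring ∫_0^4 u dx = 0).


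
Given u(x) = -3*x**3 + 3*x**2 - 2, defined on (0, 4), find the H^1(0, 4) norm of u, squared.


||u||_{H^1}^2 = 151152/7

The H^1 norm (squared) on an interval (0, L) is
  ||u||_{H^1}^2 = ∫_0^L u(x)^2 dx + ∫_0^L u'(x)^2 dx.
Compute u'(x) = -9*x**2 + 6*x.
Then u(x)^2 = 9*x**6 - 18*x**5 + 9*x**4 + 12*x**3 - 12*x**2 + 4 and u'(x)^2 = 81*x**4 - 108*x**3 + 36*x**2.
Integrate each monomial from 0 to 4 using ∫_0^4 c·x^n dx = c·4^(n+1)/(n+1):
  ∫_0^4 u(x)^2 dx = ∫_0^4 (9*x^6 - 18*x^5 + 9*x^4 + 12*x^3 - 12*x^2 + 4) dx. Term by term:
    ∫_0^4 9*x^6 dx = 147456/7;  ∫_0^4 -18*x^5 dx = -12288;  ∫_0^4 9*x^4 dx = 9216/5;
    ∫_0^4 12*x^3 dx = 768;  ∫_0^4 -12*x^2 dx = -256;  ∫_0^4 4 dx = 16.
  Sum: 147456/7 − 12288 + 9216/5 + 768 − 256 + 16 = 390192/35.
  ∫_0^4 u'(x)^2 dx = ∫_0^4 (81*x^4 - 108*x^3 + 36*x^2) dx. Term by term:
    ∫_0^4 81*x^4 dx = 82944/5;  ∫_0^4 -108*x^3 dx = -6912;  ∫_0^4 36*x^2 dx = 768.
  Sum: 82944/5 − 6912 + 768 = 52224/5.
Adding: ||u||_{H^1}^2 = 390192/35 + 52224/5 = 151152/7.


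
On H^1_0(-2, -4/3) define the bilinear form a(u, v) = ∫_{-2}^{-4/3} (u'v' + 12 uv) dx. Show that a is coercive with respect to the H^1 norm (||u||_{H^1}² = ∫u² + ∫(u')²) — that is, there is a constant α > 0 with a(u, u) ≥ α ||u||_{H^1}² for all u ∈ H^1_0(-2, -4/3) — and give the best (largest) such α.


α = 1

Coercivity of a(·,·) on H^1_0(-2, -4/3) means a(u, u) ≥ α ||u||_{H^1}² for every u ∈ H^1_0.
The interval has length L = 2/3, and Poincaré/coercivity depend only on L. Here a(u, u) = ∫(u')² + (12)·∫u².
Here c = 12 ≥ 1, so a(u,u) = ∫(u')² + c∫u² ≥ ∫(u')² + ∫u² = ||u||_{H^1}², i.e. α = 1 works. No larger α is possible: a(u,u) ≥ α||u||_{H^1}² means (1−α)∫(u')² ≥ (α−c)∫u², and for the modes u_n = sin(nπ(x−x₀)/L) (x₀ the left endpoint) one has ∫u_n²/∫(u_n')² = (L/(nπ))² → 0, so a(u_n,u_n)/||u_n||_{H^1}² → 1. Hence the optimal constant is α = 1.
Therefore α = 1.


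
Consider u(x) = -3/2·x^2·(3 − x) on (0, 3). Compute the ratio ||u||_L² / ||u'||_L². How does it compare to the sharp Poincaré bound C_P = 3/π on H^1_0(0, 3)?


||u||_L² / ||u'||_L² = 3*sqrt(14)/14 < C_P = 3/π.

u(x) = -3/2·x^2·(3 − x), so u'(x) = 9*x*(x - 2)/2.
u(x) = -3/2·x^2·(3 − x) vanishes at x = 0 and x = 3, so u ∈ H^1_0(0, 3). Differentiate via the product rule and integrate the resulting polynomials term by term.
  ∫_0^3 u² dx = ∫_0^3 (9*x^6/4 - 27*x^5/2 + 81*x^4/4) dx. Term by term:
    ∫_0^3 9*x^6/4 dx = 19683/28;  ∫_0^3 -27*x^5/2 dx = -6561/4;  ∫_0^3 81*x^4/4 dx = 19683/20.
  Sum: 19683/28 − 6561/4 + 19683/20 = 6561/140.
  ∫_0^3 (u')² dx = ∫_0^3 (81*x^4/4 - 81*x^3 + 81*x^2) dx. Term by term:
    ∫_0^3 81*x^4/4 dx = 19683/20;  ∫_0^3 -81*x^3 dx = -6561/4;  ∫_0^3 81*x^2 dx = 729.
  Sum: 19683/20 − 6561/4 + 729 = 729/10.
∫_0^3 u² dx = 6561/140, so ||u||_L² = 81*sqrt(35)/70.
∫_0^3 (u')² dx = 729/10, so ||u'||_L² = 27*sqrt(10)/10.
Ratio ||u||_L² / ||u'||_L² = 3*sqrt(14)/14.
Sharp Poincaré constant on H^1_0(0, 3) is C_P = L/π = 3/π, achieved by sin(π/3·x).
A polynomial bump cannot attain the sharp Poincaré constant (only the first sine eigenfunction does), so the ratio is strictly less than C_P, consistent with ||u||_L² ≤ C_P ||u'||_L².
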